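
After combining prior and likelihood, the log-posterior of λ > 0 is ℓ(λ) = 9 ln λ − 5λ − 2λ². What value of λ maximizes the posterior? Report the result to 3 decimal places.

ℓ'(λ) = 9/λ − 5 − 4λ. Setting this to zero and multiplying by λ: 4λ² + 5λ − 9 = 0.
λ = (−5 + √(5² + 4·4·9)) / (2·4) = (−5 + √169) / 8 = (−5 + 13)/8 = 1.
ℓ''(λ) = −9/λ² − 4 < 0, confirming a maximum.

λ̂_MAP = 1.000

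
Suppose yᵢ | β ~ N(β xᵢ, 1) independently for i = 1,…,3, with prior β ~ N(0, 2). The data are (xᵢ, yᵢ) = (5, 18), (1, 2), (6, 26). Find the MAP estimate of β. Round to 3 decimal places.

β̂_MAP = 3.968

log p(β | y) = −Σ(yᵢ − βxᵢ)²/(2·1) − β²/(2·2) + const.
Setting the derivative to zero: Σxᵢ(yᵢ − βxᵢ)/1 − β/2 = 0, so β = Σxᵢyᵢ / (Σxᵢ² + σ²/τ²).
Σxᵢyᵢ = 5·18 + 1·2 + 6·26 = 248; Σxᵢ² = 62; σ²/τ² = 0.5.
β̂_MAP = 248 / (62 + 0.5) = 248/62.5 ≈ 3.968.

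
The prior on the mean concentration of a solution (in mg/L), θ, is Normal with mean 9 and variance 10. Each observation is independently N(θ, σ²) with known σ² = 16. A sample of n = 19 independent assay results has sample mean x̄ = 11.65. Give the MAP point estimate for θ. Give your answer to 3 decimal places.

n = 19, x̄ = 11.65.
For a Normal prior and Normal likelihood with known variance, the posterior is Normal; its mode equals its mean, the precision-weighted average.
Prior precision 1/σ₀² = 1/10 = 0.1; data precision n/σ² = 19/16 = 1.1875.
θ̂ = (0.1·9 + 1.1875·11.65) / (0.1 + 1.1875) = 14.734375/1.2875 = 4715/412 ≈ 11.444.

θ̂_MAP = 11.444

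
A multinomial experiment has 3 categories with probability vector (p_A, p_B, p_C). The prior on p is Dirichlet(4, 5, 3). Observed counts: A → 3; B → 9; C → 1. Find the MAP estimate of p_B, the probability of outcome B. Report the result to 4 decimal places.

The posterior is Dirichlet(αᵢ + nᵢ) = Dirichlet(7, 14, 4).
For a Dirichlet(a₁,…,a_K) with all aᵢ > 1, the mode has j-th component (aⱼ − 1)/(Σaᵢ − K).
Here Σaᵢ = 25 and K = 3, so p_B = (14 − 1)/(25 − 3) = 13/22 ≈ 0.5909.

MAP estimate of p_B = 0.5909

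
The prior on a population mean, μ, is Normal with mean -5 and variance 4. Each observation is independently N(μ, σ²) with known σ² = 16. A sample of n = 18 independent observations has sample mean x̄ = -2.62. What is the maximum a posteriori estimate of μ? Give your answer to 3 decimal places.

μ̂_MAP = -3.053

n = 18, x̄ = -2.62.
For a Normal prior and Normal likelihood with known variance, the posterior is Normal; its mode equals its mean, the precision-weighted average.
Prior precision 1/σ₀² = 1/4 = 0.25; data precision n/σ² = 18/16 = 1.125.
μ̂ = (0.25·(-5) + 1.125·(-2.62)) / (0.25 + 1.125) = (-4.1975)/1.375 = -1679/550 ≈ -3.053.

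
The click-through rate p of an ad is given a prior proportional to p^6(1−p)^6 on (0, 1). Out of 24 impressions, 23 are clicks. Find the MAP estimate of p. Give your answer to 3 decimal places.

p̂_MAP = 0.806

The prior density ∝ p^6(1−p)^6 is the kernel of Beta(7, 7).
Data: 23 successes in 24 trials. The binomial likelihood contributes p^23(1−p)^1, so the posterior is Beta(7+23, 7+1) = Beta(30, 8).
For Beta(a, b) with a, b > 1 the mode is (a−1)/(a+b−2) = 29/36 ≈ 0.806.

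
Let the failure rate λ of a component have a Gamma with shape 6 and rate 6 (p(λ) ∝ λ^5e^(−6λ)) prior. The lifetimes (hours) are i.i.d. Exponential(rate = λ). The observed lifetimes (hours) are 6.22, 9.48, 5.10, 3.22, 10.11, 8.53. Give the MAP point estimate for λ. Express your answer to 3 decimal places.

The Exponential(rate=λ) likelihood is ∝ λ^n e^(−λΣtᵢ). Here n = 6 and Σtᵢ = 6.22 + 9.48 + 5.10 + 3.22 + 10.11 + 8.53 = 42.66.
Posterior ∝ λ^5e^(−6λ) · λ^6e^(−42.66λ) = λ^11e^(−48.66λ), i.e. Gamma(12, 48.66).
Mode = (a−1)/b = 11/48.66 ≈ 0.226.

λ̂_MAP = 0.226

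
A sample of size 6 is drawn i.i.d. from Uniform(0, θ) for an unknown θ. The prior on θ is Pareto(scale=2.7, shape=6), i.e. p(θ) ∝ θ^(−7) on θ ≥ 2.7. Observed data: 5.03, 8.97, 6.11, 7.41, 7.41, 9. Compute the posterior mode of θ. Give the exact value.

θ̂_MAP = 9

The Uniform(0, θ) likelihood is θ^(−n) for θ ≥ max(xᵢ), zero otherwise. Here max(xᵢ) = 9.
Posterior ∝ θ^(−7) · θ^(−6) = θ^(−13) on θ ≥ max(2.7, 9) = 9.
This density is strictly decreasing in θ, so the posterior mode lies at the lower boundary of the support.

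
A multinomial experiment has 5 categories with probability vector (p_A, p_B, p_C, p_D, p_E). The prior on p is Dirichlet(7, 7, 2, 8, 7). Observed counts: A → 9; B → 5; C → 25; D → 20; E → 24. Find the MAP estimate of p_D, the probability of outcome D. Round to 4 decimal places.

MAP estimate of p_D = 0.2477

The posterior is Dirichlet(αᵢ + nᵢ) = Dirichlet(16, 12, 27, 28, 31).
For a Dirichlet(a₁,…,a_K) with all aᵢ > 1, the mode has j-th component (aⱼ − 1)/(Σaᵢ − K).
Here Σaᵢ = 114 and K = 5, so p_D = (28 − 1)/(114 − 5) = 27/109 ≈ 0.2477.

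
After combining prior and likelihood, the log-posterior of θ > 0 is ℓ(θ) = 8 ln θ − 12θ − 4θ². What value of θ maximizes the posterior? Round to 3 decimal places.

ℓ'(θ) = 8/θ − 12 − 8θ. Setting this to zero and multiplying by θ: 8θ² + 12θ − 8 = 0.
θ = (−12 + √(12² + 4·8·8)) / (2·8) = (−12 + √400) / 16 = (−12 + 20)/16 = 1/2.
ℓ''(θ) = −8/θ² − 8 < 0, confirming a maximum.

θ̂_MAP = 0.500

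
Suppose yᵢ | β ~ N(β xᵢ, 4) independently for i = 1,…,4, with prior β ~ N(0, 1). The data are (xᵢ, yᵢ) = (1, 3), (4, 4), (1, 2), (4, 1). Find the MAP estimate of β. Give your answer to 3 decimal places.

β̂_MAP = 0.658

log p(β | y) = −Σ(yᵢ − βxᵢ)²/(2·4) − β²/(2·1) + const.
Setting the derivative to zero: Σxᵢ(yᵢ − βxᵢ)/4 − β/1 = 0, so β = Σxᵢyᵢ / (Σxᵢ² + σ²/τ²).
Σxᵢyᵢ = 1·3 + 4·4 + 1·2 + 4·1 = 25; Σxᵢ² = 34; σ²/τ² = 4.
β̂_MAP = 25 / (34 + 4) = 25/38 ≈ 0.658.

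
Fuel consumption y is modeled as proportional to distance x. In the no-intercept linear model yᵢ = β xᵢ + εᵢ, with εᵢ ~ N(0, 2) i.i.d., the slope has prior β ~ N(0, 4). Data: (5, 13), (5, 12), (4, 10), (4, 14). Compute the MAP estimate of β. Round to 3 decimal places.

log p(β | y) = −Σ(yᵢ − βxᵢ)²/(2·2) − β²/(2·4) + const.
Setting the derivative to zero: Σxᵢ(yᵢ − βxᵢ)/2 − β/4 = 0, so β = Σxᵢyᵢ / (Σxᵢ² + σ²/τ²).
Σxᵢyᵢ = 5·13 + 5·12 + 4·10 + 4·14 = 221; Σxᵢ² = 82; σ²/τ² = 0.5.
β̂_MAP = 221 / (82 + 0.5) = 221/82.5 ≈ 2.679.

β̂_MAP = 2.679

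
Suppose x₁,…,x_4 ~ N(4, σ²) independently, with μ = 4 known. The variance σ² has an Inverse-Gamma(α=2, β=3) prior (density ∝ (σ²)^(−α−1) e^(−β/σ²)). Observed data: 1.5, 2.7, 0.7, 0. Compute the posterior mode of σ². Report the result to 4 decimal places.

Sum of squared deviations about the known mean: SS = (1.5−4)² + (2.7−4)² + (0.7−4)² + (0−4)² = 34.83.
The Normal likelihood contributes (σ²)^(−n/2) exp(−SS/(2σ²)), so the posterior is Inverse-Gamma(α + n/2, β + SS/2) = Inverse-Gamma(4, 20.415).
The mode of Inverse-Gamma(a, b) is b/(a+1) = 20.415/5 ≈ 4.0830.

σ̂²_MAP = 4.0830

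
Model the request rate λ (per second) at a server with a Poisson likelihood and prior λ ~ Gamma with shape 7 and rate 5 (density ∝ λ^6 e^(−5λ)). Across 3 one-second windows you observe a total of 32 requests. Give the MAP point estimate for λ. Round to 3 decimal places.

λ̂_MAP = 4.750

Σxᵢ = 32, n = 3.
Posterior ∝ λ^6e^(−5λ) · λ^32e^(−3λ) = λ^38e^(−8λ), i.e. Gamma(shape=39, rate=8).
The mode of a Gamma(a, b) with a ≥ 1 (shape–rate) is (a−1)/b = 38/8 ≈ 4.750.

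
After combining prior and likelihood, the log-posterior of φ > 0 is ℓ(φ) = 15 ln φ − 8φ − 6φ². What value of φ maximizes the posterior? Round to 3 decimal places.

ℓ'(φ) = 15/φ − 8 − 12φ. Setting this to zero and multiplying by φ: 12φ² + 8φ − 15 = 0.
φ = (−8 + √(8² + 4·12·15)) / (2·12) = (−8 + √784) / 24 = (−8 + 28)/24 = 5/6.
ℓ''(φ) = −15/φ² − 12 < 0, confirming a maximum.

φ̂_MAP = 0.833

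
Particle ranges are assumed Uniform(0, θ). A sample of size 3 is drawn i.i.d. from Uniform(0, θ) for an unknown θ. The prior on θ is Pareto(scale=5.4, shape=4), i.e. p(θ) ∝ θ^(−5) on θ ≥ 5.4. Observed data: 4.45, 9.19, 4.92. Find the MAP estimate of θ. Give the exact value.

The Uniform(0, θ) likelihood is θ^(−n) for θ ≥ max(xᵢ), zero otherwise. Here max(xᵢ) = 9.19.
Posterior ∝ θ^(−5) · θ^(−3) = θ^(−8) on θ ≥ max(5.4, 9.19) = 9.19.
This density is strictly decreasing in θ, so the posterior mode lies at the lower boundary of the support.

θ̂_MAP = 9.19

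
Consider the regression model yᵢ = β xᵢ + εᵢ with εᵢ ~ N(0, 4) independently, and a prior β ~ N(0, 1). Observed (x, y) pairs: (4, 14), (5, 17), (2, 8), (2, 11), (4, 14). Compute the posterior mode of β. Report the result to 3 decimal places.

β̂_MAP = 3.406

log p(β | y) = −Σ(yᵢ − βxᵢ)²/(2·4) − β²/(2·1) + const.
Setting the derivative to zero: Σxᵢ(yᵢ − βxᵢ)/4 − β/1 = 0, so β = Σxᵢyᵢ / (Σxᵢ² + σ²/τ²).
Σxᵢyᵢ = 4·14 + 5·17 + 2·8 + 2·11 + 4·14 = 235; Σxᵢ² = 65; σ²/τ² = 4.
β̂_MAP = 235 / (65 + 4) = 235/69 ≈ 3.406.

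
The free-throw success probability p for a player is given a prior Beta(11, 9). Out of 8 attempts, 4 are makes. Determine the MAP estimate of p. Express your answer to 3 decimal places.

Prior: Beta(11, 9).
Data: 4 successes in 8 trials. The binomial likelihood contributes p^4(1−p)^4, so the posterior is Beta(11+4, 9+4) = Beta(15, 13).
For Beta(a, b) with a, b > 1 the mode is (a−1)/(a+b−2) = 14/26 ≈ 0.538.

p̂_MAP = 0.538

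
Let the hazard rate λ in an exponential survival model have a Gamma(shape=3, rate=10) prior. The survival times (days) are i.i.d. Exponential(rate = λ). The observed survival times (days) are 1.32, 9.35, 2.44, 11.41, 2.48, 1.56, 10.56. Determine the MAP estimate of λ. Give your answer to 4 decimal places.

λ̂_MAP = 0.1832

The Exponential(rate=λ) likelihood is ∝ λ^n e^(−λΣtᵢ). Here n = 7 and Σtᵢ = 1.32 + 9.35 + 2.44 + 11.41 + 2.48 + 1.56 + 10.56 = 39.12.
Posterior ∝ λ^2e^(−10λ) · λ^7e^(−39.12λ) = λ^9e^(−49.12λ), i.e. Gamma(10, 49.12).
Mode = (a−1)/b = 9/49.12 ≈ 0.1832.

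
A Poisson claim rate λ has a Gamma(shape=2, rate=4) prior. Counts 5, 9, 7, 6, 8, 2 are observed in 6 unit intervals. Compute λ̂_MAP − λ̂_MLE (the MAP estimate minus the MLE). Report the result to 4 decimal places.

Σxᵢ = 37. Posterior is Gamma(39, 10); MAP = (39−1)/10 = 38/10 ≈ 3.80000.
MLE = x̄ = 37/6 ≈ 6.16667.
Difference = 38/10 − 37/6 = -71/30 ≈ -2.3667.

MAP − MLE = -2.3667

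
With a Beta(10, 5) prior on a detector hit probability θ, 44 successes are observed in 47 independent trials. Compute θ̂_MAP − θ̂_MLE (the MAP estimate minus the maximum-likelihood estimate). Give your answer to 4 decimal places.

MAP − MLE = -0.0528

Posterior is Beta(54, 8); MAP = (54−1)/(62−2) = 53/60 ≈ 0.88333.
MLE ignores the prior: θ̂_MLE = k/n = 44/47 ≈ 0.93617.
Difference = 53/60 − 44/47 = -149/2820 ≈ -0.0528.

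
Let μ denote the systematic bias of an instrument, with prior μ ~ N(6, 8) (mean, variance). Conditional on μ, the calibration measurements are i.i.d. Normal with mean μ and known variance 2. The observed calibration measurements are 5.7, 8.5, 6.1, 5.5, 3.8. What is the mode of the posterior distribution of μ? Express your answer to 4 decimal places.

n = 5; x̄ = (5.7 + 8.5 + 6.1 + 5.5 + 3.8)/5 = 29.6/5 = 5.92.
For a Normal prior and Normal likelihood with known variance, the posterior is Normal; its mode equals its mean, the precision-weighted average.
Prior precision 1/σ₀² = 1/8 = 0.125; data precision n/σ² = 5/2 = 2.5.
μ̂ = (0.125·6 + 2.5·5.92) / (0.125 + 2.5) = 15.55/2.625 = 622/105 ≈ 5.9238.

μ̂_MAP = 5.9238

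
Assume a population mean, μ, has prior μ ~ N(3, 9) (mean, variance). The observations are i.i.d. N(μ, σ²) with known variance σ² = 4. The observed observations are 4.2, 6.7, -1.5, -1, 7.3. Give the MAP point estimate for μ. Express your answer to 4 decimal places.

μ̂_MAP = 3.1286

n = 5; x̄ = (4.2 + 6.7 + (-1.5) + (-1) + 7.3)/5 = 15.7/5 = 3.14.
For a Normal prior and Normal likelihood with known variance, the posterior is Normal; its mode equals its mean, the precision-weighted average.
Prior precision 1/σ₀² = 1/9; data precision n/σ² = 5/4 = 1.25.
μ̂ = ((1/9)·3 + 1.25·3.14) / (1/9 + 1.25) = (511/120)/(49/36) = 219/70 ≈ 3.1286.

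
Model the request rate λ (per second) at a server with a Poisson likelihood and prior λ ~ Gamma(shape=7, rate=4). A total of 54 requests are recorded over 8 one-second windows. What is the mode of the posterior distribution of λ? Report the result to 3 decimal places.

Σxᵢ = 54, n = 8.
Posterior ∝ λ^6e^(−4λ) · λ^54e^(−8λ) = λ^60e^(−12λ), i.e. Gamma(shape=61, rate=12).
The mode of a Gamma(a, b) with a ≥ 1 (shape–rate) is (a−1)/b = 60/12 ≈ 5.000.

λ̂_MAP = 5.000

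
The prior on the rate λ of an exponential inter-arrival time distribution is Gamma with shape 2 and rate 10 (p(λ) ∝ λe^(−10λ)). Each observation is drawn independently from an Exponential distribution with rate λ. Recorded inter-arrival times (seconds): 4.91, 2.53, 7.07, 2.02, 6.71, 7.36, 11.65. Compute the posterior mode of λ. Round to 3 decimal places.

λ̂_MAP = 0.153

The Exponential(rate=λ) likelihood is ∝ λ^n e^(−λΣtᵢ). Here n = 7 and Σtᵢ = 4.91 + 2.53 + 7.07 + 2.02 + 6.71 + 7.36 + 11.65 = 42.25.
Posterior ∝ λe^(−10λ) · λ^7e^(−42.25λ) = λ^8e^(−52.25λ), i.e. Gamma(9, 52.25).
Mode = (a−1)/b = 8/52.25 ≈ 0.153.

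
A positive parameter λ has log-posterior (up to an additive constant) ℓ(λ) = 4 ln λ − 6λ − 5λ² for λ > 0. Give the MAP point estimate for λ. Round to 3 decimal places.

λ̂_MAP = 0.400

ℓ'(λ) = 4/λ − 6 − 10λ. Setting this to zero and multiplying by λ: 10λ² + 6λ − 4 = 0.
λ = (−6 + √(6² + 4·10·4)) / (2·10) = (−6 + √196) / 20 = (−6 + 14)/20 = 2/5.
ℓ''(λ) = −4/λ² − 10 < 0, confirming a maximum.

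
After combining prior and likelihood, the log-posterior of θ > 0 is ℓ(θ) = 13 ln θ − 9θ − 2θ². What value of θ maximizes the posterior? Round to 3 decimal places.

θ̂_MAP = 1.000

ℓ'(θ) = 13/θ − 9 − 4θ. Setting this to zero and multiplying by θ: 4θ² + 9θ − 13 = 0.
θ = (−9 + √(9² + 4·4·13)) / (2·4) = (−9 + √289) / 8 = (−9 + 17)/8 = 1.
ℓ''(θ) = −13/θ² − 4 < 0, confirming a maximum.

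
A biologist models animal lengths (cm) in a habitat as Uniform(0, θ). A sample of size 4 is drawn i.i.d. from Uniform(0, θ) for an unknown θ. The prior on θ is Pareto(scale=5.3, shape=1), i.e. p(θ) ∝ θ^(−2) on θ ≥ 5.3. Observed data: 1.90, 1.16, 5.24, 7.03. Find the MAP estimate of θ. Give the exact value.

The Uniform(0, θ) likelihood is θ^(−n) for θ ≥ max(xᵢ), zero otherwise. Here max(xᵢ) = 7.03.
Posterior ∝ θ^(−2) · θ^(−4) = θ^(−6) on θ ≥ max(5.3, 7.03) = 7.03.
This density is strictly decreasing in θ, so the posterior mode lies at the lower boundary of the support.

θ̂_MAP = 7.03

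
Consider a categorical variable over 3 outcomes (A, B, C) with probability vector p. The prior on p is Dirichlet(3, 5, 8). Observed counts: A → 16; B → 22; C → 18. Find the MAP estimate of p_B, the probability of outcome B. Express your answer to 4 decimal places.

MAP estimate of p_B = 0.3768

The posterior is Dirichlet(αᵢ + nᵢ) = Dirichlet(19, 27, 26).
For a Dirichlet(a₁,…,a_K) with all aᵢ > 1, the mode has j-th component (aⱼ − 1)/(Σaᵢ − K).
Here Σaᵢ = 72 and K = 3, so p_B = (27 − 1)/(72 − 3) = 26/69 ≈ 0.3768.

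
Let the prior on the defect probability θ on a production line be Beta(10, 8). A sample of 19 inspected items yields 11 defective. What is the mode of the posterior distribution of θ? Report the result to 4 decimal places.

Prior: Beta(10, 8).
Data: 11 successes in 19 trials. The binomial likelihood contributes θ^11(1−θ)^8, so the posterior is Beta(10+11, 8+8) = Beta(21, 16).
For Beta(a, b) with a, b > 1 the mode is (a−1)/(a+b−2) = 20/35 ≈ 0.5714.

θ̂_MAP = 0.5714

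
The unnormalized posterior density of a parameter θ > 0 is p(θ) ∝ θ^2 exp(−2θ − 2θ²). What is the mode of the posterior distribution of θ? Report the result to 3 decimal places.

θ̂_MAP = 0.500

ℓ'(θ) = 2/θ − 2 − 4θ. Setting this to zero and multiplying by θ: 4θ² + 2θ − 2 = 0.
θ = (−2 + √(2² + 4·4·2)) / (2·4) = (−2 + √36) / 8 = (−2 + 6)/8 = 1/2.
ℓ''(θ) = −2/θ² − 4 < 0, confirming a maximum.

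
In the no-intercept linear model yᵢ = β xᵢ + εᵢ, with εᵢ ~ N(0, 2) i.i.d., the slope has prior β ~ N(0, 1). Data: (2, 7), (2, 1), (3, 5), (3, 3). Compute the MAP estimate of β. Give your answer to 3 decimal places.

log p(β | y) = −Σ(yᵢ − βxᵢ)²/(2·2) − β²/(2·1) + const.
Setting the derivative to zero: Σxᵢ(yᵢ − βxᵢ)/2 − β/1 = 0, so β = Σxᵢyᵢ / (Σxᵢ² + σ²/τ²).
Σxᵢyᵢ = 2·7 + 2·1 + 3·5 + 3·3 = 40; Σxᵢ² = 26; σ²/τ² = 2.
β̂_MAP = 40 / (26 + 2) = 40/28 ≈ 1.429.

β̂_MAP = 1.429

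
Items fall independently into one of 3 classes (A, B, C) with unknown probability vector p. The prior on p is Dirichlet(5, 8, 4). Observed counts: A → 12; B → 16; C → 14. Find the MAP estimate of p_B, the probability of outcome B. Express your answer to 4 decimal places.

MAP estimate of p_B = 0.4107

The posterior is Dirichlet(αᵢ + nᵢ) = Dirichlet(17, 24, 18).
For a Dirichlet(a₁,…,a_K) with all aᵢ > 1, the mode has j-th component (aⱼ − 1)/(Σaᵢ − K).
Here Σaᵢ = 59 and K = 3, so p_B = (24 − 1)/(59 − 3) = 23/56 ≈ 0.4107.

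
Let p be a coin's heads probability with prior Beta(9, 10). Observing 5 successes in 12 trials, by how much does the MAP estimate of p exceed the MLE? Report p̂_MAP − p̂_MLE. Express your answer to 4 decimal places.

MAP − MLE = 0.0316

Posterior is Beta(14, 17); MAP = (14−1)/(31−2) = 13/29 ≈ 0.44828.
MLE ignores the prior: p̂_MLE = k/n = 5/12 ≈ 0.41667.
Difference = 13/29 − 5/12 = 11/348 ≈ 0.0316.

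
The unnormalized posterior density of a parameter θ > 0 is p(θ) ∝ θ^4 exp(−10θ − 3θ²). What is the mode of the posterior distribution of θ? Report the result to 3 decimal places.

ℓ'(θ) = 4/θ − 10 − 6θ. Setting this to zero and multiplying by θ: 6θ² + 10θ − 4 = 0.
θ = (−10 + √(10² + 4·6·4)) / (2·6) = (−10 + √196) / 12 = (−10 + 14)/12 = 1/3.
ℓ''(θ) = −4/θ² − 6 < 0, confirming a maximum.

θ̂_MAP = 0.333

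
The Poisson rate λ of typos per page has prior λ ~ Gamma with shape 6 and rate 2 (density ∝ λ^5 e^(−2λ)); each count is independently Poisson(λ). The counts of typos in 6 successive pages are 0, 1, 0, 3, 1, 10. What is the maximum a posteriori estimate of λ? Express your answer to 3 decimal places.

λ̂_MAP = 2.500

Σxᵢ = 0+1+0+3+1+10 = 15, with n = 6.
Posterior ∝ λ^5e^(−2λ) · λ^15e^(−6λ) = λ^20e^(−8λ), i.e. Gamma(shape=21, rate=8).
The mode of a Gamma(a, b) with a ≥ 1 (shape–rate) is (a−1)/b = 20/8 ≈ 2.500.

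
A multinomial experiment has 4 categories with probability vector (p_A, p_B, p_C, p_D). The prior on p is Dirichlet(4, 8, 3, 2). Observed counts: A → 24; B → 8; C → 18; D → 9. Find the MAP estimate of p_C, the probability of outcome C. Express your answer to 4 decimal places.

MAP estimate of p_C = 0.2778

The posterior is Dirichlet(αᵢ + nᵢ) = Dirichlet(28, 16, 21, 11).
For a Dirichlet(a₁,…,a_K) with all aᵢ > 1, the mode has j-th component (aⱼ − 1)/(Σaᵢ − K).
Here Σaᵢ = 76 and K = 4, so p_C = (21 − 1)/(76 − 4) = 20/72 ≈ 0.2778.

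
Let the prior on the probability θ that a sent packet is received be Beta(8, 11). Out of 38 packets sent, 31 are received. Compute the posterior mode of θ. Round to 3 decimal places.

θ̂_MAP = 0.691

Prior: Beta(8, 11).
Data: 31 successes in 38 trials. The binomial likelihood contributes θ^31(1−θ)^7, so the posterior is Beta(8+31, 11+7) = Beta(39, 18).
For Beta(a, b) with a, b > 1 the mode is (a−1)/(a+b−2) = 38/55 ≈ 0.691.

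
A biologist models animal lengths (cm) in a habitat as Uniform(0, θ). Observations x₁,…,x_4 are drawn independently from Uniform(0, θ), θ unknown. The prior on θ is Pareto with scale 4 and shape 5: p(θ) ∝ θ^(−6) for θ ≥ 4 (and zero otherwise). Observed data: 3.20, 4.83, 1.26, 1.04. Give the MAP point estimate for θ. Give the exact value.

θ̂_MAP = 4.83

The Uniform(0, θ) likelihood is θ^(−n) for θ ≥ max(xᵢ), zero otherwise. Here max(xᵢ) = 4.83.
Posterior ∝ θ^(−6) · θ^(−4) = θ^(−10) on θ ≥ max(4, 4.83) = 4.83.
This density is strictly decreasing in θ, so the posterior mode lies at the lower boundary of the support.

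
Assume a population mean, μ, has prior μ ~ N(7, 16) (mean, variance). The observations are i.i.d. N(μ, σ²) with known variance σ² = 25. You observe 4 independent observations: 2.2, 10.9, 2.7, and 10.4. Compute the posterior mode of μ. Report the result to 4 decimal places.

μ̂_MAP = 6.6764

n = 4; x̄ = (2.2 + 10.9 + 2.7 + 10.4)/4 = 26.2/4 = 6.55.
For a Normal prior and Normal likelihood with known variance, the posterior is Normal; its mode equals its mean, the precision-weighted average.
Prior precision 1/σ₀² = 1/16 = 0.0625; data precision n/σ² = 4/25 = 0.16.
μ̂ = (0.0625·7 + 0.16·6.55) / (0.0625 + 0.16) = 1.4855/0.2225 = 2971/445 ≈ 6.6764.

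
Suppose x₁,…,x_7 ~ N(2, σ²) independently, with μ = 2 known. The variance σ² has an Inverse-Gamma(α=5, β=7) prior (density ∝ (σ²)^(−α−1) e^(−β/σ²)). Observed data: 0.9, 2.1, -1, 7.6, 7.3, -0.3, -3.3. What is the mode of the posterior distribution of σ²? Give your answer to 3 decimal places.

σ̂²_MAP = 6.161

Sum of squared deviations about the known mean: SS = (0.9−2)² + (2.1−2)² + (-1−2)² + (7.6−2)² + (7.3−2)² + (-0.3−2)² + (-3.3−2)² = 103.05.
The Normal likelihood contributes (σ²)^(−n/2) exp(−SS/(2σ²)), so the posterior is Inverse-Gamma(α + n/2, β + SS/2) = Inverse-Gamma(8.5, 58.525).
The mode of Inverse-Gamma(a, b) is b/(a+1) = 58.525/9.5 ≈ 6.161.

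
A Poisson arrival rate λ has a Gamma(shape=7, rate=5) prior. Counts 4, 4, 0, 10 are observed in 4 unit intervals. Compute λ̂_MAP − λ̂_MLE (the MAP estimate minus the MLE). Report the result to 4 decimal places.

Σxᵢ = 18. Posterior is Gamma(25, 9); MAP = (25−1)/9 = 24/9 ≈ 2.66667.
MLE = x̄ = 18/4 ≈ 4.50000.
Difference = 24/9 − 18/4 = -11/6 ≈ -1.8333.

MAP − MLE = -1.8333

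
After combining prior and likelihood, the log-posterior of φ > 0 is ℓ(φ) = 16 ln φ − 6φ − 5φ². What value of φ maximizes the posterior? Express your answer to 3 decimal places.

φ̂_MAP = 1.000

ℓ'(φ) = 16/φ − 6 − 10φ. Setting this to zero and multiplying by φ: 10φ² + 6φ − 16 = 0.
φ = (−6 + √(6² + 4·10·16)) / (2·10) = (−6 + √676) / 20 = (−6 + 26)/20 = 1.
ℓ''(φ) = −16/φ² − 10 < 0, confirming a maximum.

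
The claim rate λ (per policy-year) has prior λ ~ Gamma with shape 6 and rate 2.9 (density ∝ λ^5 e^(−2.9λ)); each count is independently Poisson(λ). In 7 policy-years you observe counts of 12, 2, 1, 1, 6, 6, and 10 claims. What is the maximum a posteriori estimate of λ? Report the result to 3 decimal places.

Σxᵢ = 12+2+1+1+6+6+10 = 38, with n = 7.
Posterior ∝ λ^5e^(−2.9λ) · λ^38e^(−7λ) = λ^43e^(−9.9λ), i.e. Gamma(shape=44, rate=9.9).
The mode of a Gamma(a, b) with a ≥ 1 (shape–rate) is (a−1)/b = 43/9.9 ≈ 4.343.

λ̂_MAP = 4.343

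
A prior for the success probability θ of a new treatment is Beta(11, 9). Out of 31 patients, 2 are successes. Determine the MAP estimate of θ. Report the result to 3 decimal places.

θ̂_MAP = 0.245

Prior: Beta(11, 9).
Data: 2 successes in 31 trials. The binomial likelihood contributes θ^2(1−θ)^29, so the posterior is Beta(11+2, 9+29) = Beta(13, 38).
For Beta(a, b) with a, b > 1 the mode is (a−1)/(a+b−2) = 12/49 ≈ 0.245.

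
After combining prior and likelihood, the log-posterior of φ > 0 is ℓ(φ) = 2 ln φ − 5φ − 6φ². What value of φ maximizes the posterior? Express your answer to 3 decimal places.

φ̂_MAP = 0.250

ℓ'(φ) = 2/φ − 5 − 12φ. Setting this to zero and multiplying by φ: 12φ² + 5φ − 2 = 0.
φ = (−5 + √(5² + 4·12·2)) / (2·12) = (−5 + √121) / 24 = (−5 + 11)/24 = 1/4.
ℓ''(φ) = −2/φ² − 12 < 0, confirming a maximum.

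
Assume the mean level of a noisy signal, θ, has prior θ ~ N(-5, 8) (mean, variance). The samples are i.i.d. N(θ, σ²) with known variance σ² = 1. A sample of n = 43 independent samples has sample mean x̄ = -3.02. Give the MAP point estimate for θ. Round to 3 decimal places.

n = 43, x̄ = -3.02.
For a Normal prior and Normal likelihood with known variance, the posterior is Normal; its mode equals its mean, the precision-weighted average.
Prior precision 1/σ₀² = 1/8 = 0.125; data precision n/σ² = 43/1 = 43.
θ̂ = (0.125·(-5) + 43·(-3.02)) / (0.125 + 43) = (-130.485)/43.125 = -8699/2875 ≈ -3.026.

θ̂_MAP = -3.026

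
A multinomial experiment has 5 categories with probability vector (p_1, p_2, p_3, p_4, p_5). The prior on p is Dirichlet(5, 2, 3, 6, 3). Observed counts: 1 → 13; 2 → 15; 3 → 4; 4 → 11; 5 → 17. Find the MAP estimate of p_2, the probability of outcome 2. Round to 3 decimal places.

MAP estimate: 0.216

The posterior is Dirichlet(αᵢ + nᵢ) = Dirichlet(18, 17, 7, 17, 20).
For a Dirichlet(a₁,…,a_K) with all aᵢ > 1, the mode has j-th component (aⱼ − 1)/(Σaᵢ − K).
Here Σaᵢ = 79 and K = 5, so p_2 = (17 − 1)/(79 − 5) = 16/74 ≈ 0.216.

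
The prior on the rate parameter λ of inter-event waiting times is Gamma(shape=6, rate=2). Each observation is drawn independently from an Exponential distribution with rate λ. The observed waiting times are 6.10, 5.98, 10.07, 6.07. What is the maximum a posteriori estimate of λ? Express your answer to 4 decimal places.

The Exponential(rate=λ) likelihood is ∝ λ^n e^(−λΣtᵢ). Here n = 4 and Σtᵢ = 6.10 + 5.98 + 10.07 + 6.07 = 28.22.
Posterior ∝ λ^5e^(−2λ) · λ^4e^(−28.22λ) = λ^9e^(−30.22λ), i.e. Gamma(10, 30.22).
Mode = (a−1)/b = 9/30.22 ≈ 0.2978.

λ̂_MAP = 0.2978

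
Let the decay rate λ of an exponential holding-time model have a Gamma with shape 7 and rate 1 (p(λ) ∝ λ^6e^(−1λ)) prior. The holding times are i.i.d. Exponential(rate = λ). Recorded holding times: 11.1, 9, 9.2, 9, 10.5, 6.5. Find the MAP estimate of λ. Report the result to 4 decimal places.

The Exponential(rate=λ) likelihood is ∝ λ^n e^(−λΣtᵢ). Here n = 6 and Σtᵢ = 11.1 + 9 + 9.2 + 9 + 10.5 + 6.5 = 55.3.
Posterior ∝ λ^6e^(−1λ) · λ^6e^(−55.3λ) = λ^12e^(−56.3λ), i.e. Gamma(13, 56.3).
Mode = (a−1)/b = 12/56.3 ≈ 0.2131.

λ̂_MAP = 0.2131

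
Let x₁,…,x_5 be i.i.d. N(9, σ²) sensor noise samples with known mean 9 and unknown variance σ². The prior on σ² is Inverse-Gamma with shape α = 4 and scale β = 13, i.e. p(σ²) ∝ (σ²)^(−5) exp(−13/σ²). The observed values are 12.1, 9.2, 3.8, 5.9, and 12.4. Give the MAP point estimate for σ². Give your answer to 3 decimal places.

σ̂²_MAP = 5.591

Sum of squared deviations about the known mean: SS = (12.1−9)² + (9.2−9)² + (3.8−9)² + (5.9−9)² + (12.4−9)² = 57.86.
The Normal likelihood contributes (σ²)^(−n/2) exp(−SS/(2σ²)), so the posterior is Inverse-Gamma(α + n/2, β + SS/2) = Inverse-Gamma(6.5, 41.93).
The mode of Inverse-Gamma(a, b) is b/(a+1) = 41.93/7.5 ≈ 5.591.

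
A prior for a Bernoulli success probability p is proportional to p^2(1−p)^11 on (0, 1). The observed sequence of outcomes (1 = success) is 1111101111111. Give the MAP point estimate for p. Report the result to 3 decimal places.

p̂_MAP = 0.538

The prior density ∝ p^2(1−p)^11 is the kernel of Beta(3, 12).
Data: 12 successes in 13 trials (from the sequence). The binomial likelihood contributes p^12(1−p)^1, so the posterior is Beta(3+12, 12+1) = Beta(15, 13).
For Beta(a, b) with a, b > 1 the mode is (a−1)/(a+b−2) = 14/26 ≈ 0.538.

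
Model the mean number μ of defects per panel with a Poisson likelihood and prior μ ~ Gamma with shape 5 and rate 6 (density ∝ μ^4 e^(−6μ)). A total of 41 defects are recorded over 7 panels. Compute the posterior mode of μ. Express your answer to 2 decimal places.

μ̂_MAP = 3.46

Σxᵢ = 41, n = 7.
Posterior ∝ μ^4e^(−6μ) · μ^41e^(−7μ) = μ^45e^(−13μ), i.e. Gamma(shape=46, rate=13).
The mode of a Gamma(a, b) with a ≥ 1 (shape–rate) is (a−1)/b = 45/13 ≈ 3.46.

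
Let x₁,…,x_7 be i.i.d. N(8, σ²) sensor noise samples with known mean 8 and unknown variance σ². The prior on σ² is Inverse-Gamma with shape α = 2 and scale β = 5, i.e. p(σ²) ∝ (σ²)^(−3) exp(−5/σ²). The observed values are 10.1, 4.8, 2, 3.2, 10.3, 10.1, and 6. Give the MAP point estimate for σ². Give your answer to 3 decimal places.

σ̂²_MAP = 7.492

Sum of squared deviations about the known mean: SS = (10.1−8)² + (4.8−8)² + (2−8)² + (3.2−8)² + (10.3−8)² + (10.1−8)² + (6−8)² = 87.39.
The Normal likelihood contributes (σ²)^(−n/2) exp(−SS/(2σ²)), so the posterior is Inverse-Gamma(α + n/2, β + SS/2) = Inverse-Gamma(5.5, 48.695).
The mode of Inverse-Gamma(a, b) is b/(a+1) = 48.695/6.5 ≈ 7.492.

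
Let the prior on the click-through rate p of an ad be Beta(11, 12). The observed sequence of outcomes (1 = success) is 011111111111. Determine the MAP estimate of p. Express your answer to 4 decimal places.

p̂_MAP = 0.6364

Prior: Beta(11, 12).
Data: 11 successes in 12 trials (from the sequence). The binomial likelihood contributes p^11(1−p)^1, so the posterior is Beta(11+11, 12+1) = Beta(22, 13).
For Beta(a, b) with a, b > 1 the mode is (a−1)/(a+b−2) = 21/33 ≈ 0.6364.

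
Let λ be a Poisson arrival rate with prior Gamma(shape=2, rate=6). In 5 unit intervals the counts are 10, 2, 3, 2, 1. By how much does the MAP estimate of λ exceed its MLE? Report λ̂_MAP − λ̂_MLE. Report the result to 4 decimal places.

Σxᵢ = 18. Posterior is Gamma(20, 11); MAP = (20−1)/11 = 19/11 ≈ 1.72727.
MLE = x̄ = 18/5 ≈ 3.60000.
Difference = 19/11 − 18/5 = -103/55 ≈ -1.8727.

MAP − MLE = -1.8727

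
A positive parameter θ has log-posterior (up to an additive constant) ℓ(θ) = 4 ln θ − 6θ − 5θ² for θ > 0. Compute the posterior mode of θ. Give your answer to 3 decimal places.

ℓ'(θ) = 4/θ − 6 − 10θ. Setting this to zero and multiplying by θ: 10θ² + 6θ − 4 = 0.
θ = (−6 + √(6² + 4·10·4)) / (2·10) = (−6 + √196) / 20 = (−6 + 14)/20 = 2/5.
ℓ''(θ) = −4/θ² − 10 < 0, confirming a maximum.

θ̂_MAP = 0.400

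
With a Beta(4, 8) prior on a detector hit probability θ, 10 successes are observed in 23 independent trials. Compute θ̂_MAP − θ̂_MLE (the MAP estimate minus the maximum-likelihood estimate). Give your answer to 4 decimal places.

Posterior is Beta(14, 21); MAP = (14−1)/(35−2) = 13/33 ≈ 0.39394.
MLE ignores the prior: θ̂_MLE = k/n = 10/23 ≈ 0.43478.
Difference = 13/33 − 10/23 = -31/759 ≈ -0.0408.

MAP − MLE = -0.0408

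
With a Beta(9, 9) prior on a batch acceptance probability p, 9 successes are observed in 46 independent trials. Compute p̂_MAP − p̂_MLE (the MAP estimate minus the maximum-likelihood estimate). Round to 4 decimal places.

MAP − MLE = 0.0785

Posterior is Beta(18, 46); MAP = (18−1)/(64−2) = 17/62 ≈ 0.27419.
MLE ignores the prior: p̂_MLE = k/n = 9/46 ≈ 0.19565.
Difference = 17/62 − 9/46 = 56/713 ≈ 0.0785.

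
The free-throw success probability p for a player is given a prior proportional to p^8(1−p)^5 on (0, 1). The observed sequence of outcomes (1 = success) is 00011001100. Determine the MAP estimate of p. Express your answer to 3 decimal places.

The prior density ∝ p^8(1−p)^5 is the kernel of Beta(9, 6).
Data: 4 successes in 11 trials (from the sequence). The binomial likelihood contributes p^4(1−p)^7, so the posterior is Beta(9+4, 6+7) = Beta(13, 13).
For Beta(a, b) with a, b > 1 the mode is (a−1)/(a+b−2) = 12/24 ≈ 0.500.

p̂_MAP = 0.500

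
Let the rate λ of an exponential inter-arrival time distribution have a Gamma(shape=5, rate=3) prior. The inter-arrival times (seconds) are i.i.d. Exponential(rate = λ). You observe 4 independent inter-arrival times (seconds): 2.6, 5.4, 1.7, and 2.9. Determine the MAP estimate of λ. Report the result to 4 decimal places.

The Exponential(rate=λ) likelihood is ∝ λ^n e^(−λΣtᵢ). Here n = 4 and Σtᵢ = 2.6 + 5.4 + 1.7 + 2.9 = 12.6.
Posterior ∝ λ^4e^(−3λ) · λ^4e^(−12.6λ) = λ^8e^(−15.6λ), i.e. Gamma(9, 15.6).
Mode = (a−1)/b = 8/15.6 ≈ 0.5128.

λ̂_MAP = 0.5128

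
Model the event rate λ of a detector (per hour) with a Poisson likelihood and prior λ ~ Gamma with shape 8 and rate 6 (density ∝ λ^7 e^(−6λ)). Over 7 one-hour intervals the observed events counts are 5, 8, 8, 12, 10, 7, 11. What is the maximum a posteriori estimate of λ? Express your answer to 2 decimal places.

Σxᵢ = 5+8+8+12+10+7+11 = 61, with n = 7.
Posterior ∝ λ^7e^(−6λ) · λ^61e^(−7λ) = λ^68e^(−13λ), i.e. Gamma(shape=69, rate=13).
The mode of a Gamma(a, b) with a ≥ 1 (shape–rate) is (a−1)/b = 68/13 ≈ 5.23.

λ̂_MAP = 5.23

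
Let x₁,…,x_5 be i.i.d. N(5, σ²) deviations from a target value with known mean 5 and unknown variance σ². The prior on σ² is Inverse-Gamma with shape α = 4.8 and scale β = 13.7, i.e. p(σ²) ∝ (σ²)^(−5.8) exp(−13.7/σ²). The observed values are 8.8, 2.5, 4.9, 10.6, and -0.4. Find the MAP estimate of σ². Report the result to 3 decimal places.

Sum of squared deviations about the known mean: SS = (8.8−5)² + (2.5−5)² + (4.9−5)² + (10.6−5)² + (-0.4−5)² = 81.22.
The Normal likelihood contributes (σ²)^(−n/2) exp(−SS/(2σ²)), so the posterior is Inverse-Gamma(α + n/2, β + SS/2) = Inverse-Gamma(7.3, 54.31).
The mode of Inverse-Gamma(a, b) is b/(a+1) = 54.31/8.3 ≈ 6.543.

σ̂²_MAP = 6.543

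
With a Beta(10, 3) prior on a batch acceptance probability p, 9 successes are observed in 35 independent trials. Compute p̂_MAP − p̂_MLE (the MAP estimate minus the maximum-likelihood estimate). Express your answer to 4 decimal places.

Posterior is Beta(19, 29); MAP = (19−1)/(48−2) = 18/46 ≈ 0.39130.
MLE ignores the prior: p̂_MLE = k/n = 9/35 ≈ 0.25714.
Difference = 18/46 − 9/35 = 108/805 ≈ 0.1342.

MAP − MLE = 0.1342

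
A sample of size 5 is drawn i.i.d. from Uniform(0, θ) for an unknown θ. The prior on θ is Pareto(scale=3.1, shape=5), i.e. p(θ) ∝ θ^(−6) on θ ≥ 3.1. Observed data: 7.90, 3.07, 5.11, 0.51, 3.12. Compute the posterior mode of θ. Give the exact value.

The Uniform(0, θ) likelihood is θ^(−n) for θ ≥ max(xᵢ), zero otherwise. Here max(xᵢ) = 7.90.
Posterior ∝ θ^(−6) · θ^(−5) = θ^(−11) on θ ≥ max(3.1, 7.90) = 7.90.
This density is strictly decreasing in θ, so the posterior mode lies at the lower boundary of the support.

θ̂_MAP = 7.90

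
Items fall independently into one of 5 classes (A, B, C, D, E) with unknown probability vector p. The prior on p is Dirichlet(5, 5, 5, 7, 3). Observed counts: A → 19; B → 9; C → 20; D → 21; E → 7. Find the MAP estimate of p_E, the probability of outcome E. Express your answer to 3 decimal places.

MAP estimate of p_E = 0.094

The posterior is Dirichlet(αᵢ + nᵢ) = Dirichlet(24, 14, 25, 28, 10).
For a Dirichlet(a₁,…,a_K) with all aᵢ > 1, the mode has j-th component (aⱼ − 1)/(Σaᵢ − K).
Here Σaᵢ = 101 and K = 5, so p_E = (10 − 1)/(101 − 5) = 9/96 ≈ 0.094.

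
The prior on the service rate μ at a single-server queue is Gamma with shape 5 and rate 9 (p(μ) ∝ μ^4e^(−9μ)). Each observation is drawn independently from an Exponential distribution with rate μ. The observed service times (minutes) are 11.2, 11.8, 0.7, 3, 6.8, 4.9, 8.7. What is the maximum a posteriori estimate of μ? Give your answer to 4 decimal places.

The Exponential(rate=μ) likelihood is ∝ μ^n e^(−μΣtᵢ). Here n = 7 and Σtᵢ = 11.2 + 11.8 + 0.7 + 3 + 6.8 + 4.9 + 8.7 = 47.1.
Posterior ∝ μ^4e^(−9μ) · μ^7e^(−47.1μ) = μ^11e^(−56.1μ), i.e. Gamma(12, 56.1).
Mode = (a−1)/b = 11/56.1 ≈ 0.1961.

μ̂_MAP = 0.1961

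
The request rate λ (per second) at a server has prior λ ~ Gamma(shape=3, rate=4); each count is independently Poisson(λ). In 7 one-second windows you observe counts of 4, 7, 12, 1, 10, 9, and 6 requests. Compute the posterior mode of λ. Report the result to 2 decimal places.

Σxᵢ = 4+7+12+1+10+9+6 = 49, with n = 7.
Posterior ∝ λ^2e^(−4λ) · λ^49e^(−7λ) = λ^51e^(−11λ), i.e. Gamma(shape=52, rate=11).
The mode of a Gamma(a, b) with a ≥ 1 (shape–rate) is (a−1)/b = 51/11 ≈ 4.64.

λ̂_MAP = 4.64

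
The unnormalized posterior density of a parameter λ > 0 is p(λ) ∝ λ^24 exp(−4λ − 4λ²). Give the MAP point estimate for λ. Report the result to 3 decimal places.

λ̂_MAP = 1.500

ℓ'(λ) = 24/λ − 4 − 8λ. Setting this to zero and multiplying by λ: 8λ² + 4λ − 24 = 0.
λ = (−4 + √(4² + 4·8·24)) / (2·8) = (−4 + √784) / 16 = (−4 + 28)/16 = 3/2.
ℓ''(λ) = −24/λ² − 8 < 0, confirming a maximum.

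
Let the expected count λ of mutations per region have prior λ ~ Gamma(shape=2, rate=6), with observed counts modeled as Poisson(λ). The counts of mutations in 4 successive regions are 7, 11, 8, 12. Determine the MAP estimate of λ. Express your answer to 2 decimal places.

λ̂_MAP = 3.90

Σxᵢ = 7+11+8+12 = 38, with n = 4.
Posterior ∝ λe^(−6λ) · λ^38e^(−4λ) = λ^39e^(−10λ), i.e. Gamma(shape=40, rate=10).
The mode of a Gamma(a, b) with a ≥ 1 (shape–rate) is (a−1)/b = 39/10 ≈ 3.90.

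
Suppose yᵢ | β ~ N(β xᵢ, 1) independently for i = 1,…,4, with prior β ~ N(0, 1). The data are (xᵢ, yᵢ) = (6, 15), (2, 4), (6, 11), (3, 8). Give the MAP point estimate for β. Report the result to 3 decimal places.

log p(β | y) = −Σ(yᵢ − βxᵢ)²/(2·1) − β²/(2·1) + const.
Setting the derivative to zero: Σxᵢ(yᵢ − βxᵢ)/1 − β/1 = 0, so β = Σxᵢyᵢ / (Σxᵢ² + σ²/τ²).
Σxᵢyᵢ = 6·15 + 2·4 + 6·11 + 3·8 = 188; Σxᵢ² = 85; σ²/τ² = 1.
β̂_MAP = 188 / (85 + 1) = 188/86 ≈ 2.186.

β̂_MAP = 2.186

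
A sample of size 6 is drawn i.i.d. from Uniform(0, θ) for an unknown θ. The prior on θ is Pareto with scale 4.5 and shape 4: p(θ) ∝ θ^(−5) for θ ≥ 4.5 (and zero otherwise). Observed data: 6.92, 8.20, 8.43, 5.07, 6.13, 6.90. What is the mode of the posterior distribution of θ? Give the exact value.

The Uniform(0, θ) likelihood is θ^(−n) for θ ≥ max(xᵢ), zero otherwise. Here max(xᵢ) = 8.43.
Posterior ∝ θ^(−5) · θ^(−6) = θ^(−11) on θ ≥ max(4.5, 8.43) = 8.43.
This density is strictly decreasing in θ, so the posterior mode lies at the lower boundary of the support.

θ̂_MAP = 8.43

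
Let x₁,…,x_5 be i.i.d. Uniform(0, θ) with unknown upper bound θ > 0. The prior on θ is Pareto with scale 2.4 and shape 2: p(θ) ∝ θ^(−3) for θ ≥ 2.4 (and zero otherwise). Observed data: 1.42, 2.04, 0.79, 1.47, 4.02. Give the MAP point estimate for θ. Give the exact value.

θ̂_MAP = 4.02

The Uniform(0, θ) likelihood is θ^(−n) for θ ≥ max(xᵢ), zero otherwise. Here max(xᵢ) = 4.02.
Posterior ∝ θ^(−3) · θ^(−5) = θ^(−8) on θ ≥ max(2.4, 4.02) = 4.02.
This density is strictly decreasing in θ, so the posterior mode lies at the lower boundary of the support.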